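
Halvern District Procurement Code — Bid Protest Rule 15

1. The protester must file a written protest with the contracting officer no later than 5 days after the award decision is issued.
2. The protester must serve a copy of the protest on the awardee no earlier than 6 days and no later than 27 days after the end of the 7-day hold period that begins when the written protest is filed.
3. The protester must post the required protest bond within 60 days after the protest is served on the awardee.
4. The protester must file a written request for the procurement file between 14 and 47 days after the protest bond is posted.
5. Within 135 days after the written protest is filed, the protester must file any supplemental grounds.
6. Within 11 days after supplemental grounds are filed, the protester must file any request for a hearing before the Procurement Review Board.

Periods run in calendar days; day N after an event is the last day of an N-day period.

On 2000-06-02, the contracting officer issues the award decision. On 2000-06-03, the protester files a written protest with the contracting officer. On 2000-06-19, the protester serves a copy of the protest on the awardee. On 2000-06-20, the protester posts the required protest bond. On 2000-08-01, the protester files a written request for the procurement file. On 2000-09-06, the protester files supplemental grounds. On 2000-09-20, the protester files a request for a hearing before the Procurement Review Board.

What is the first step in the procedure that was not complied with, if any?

(1) due by 2000-06-02 + 5 days = 2000-06-07; done 2000-06-03 — timely.
(2) the permitted window runs from 2000-06-10 + 6 = 2000-06-16 to 2000-06-10 + 27 = 2000-07-07; done 2000-06-19 — within the window.
(3) due by 2000-06-19 + 60 days = 2000-08-18; 2000-06-20 is within that limit.
(4) the permitted window runs from 2000-06-20 + 14 = 2000-07-04 to 2000-06-20 + 47 = 2000-08-06; done 2000-08-01, which is between those dates.
(5) due by 2000-06-03 + 135 days = 2000-10-16; 2000-09-06 is within that limit.
(6) due by 2000-09-06 + 11 days = 2000-09-17; done 2000-09-20 — 3 days late.

Step 6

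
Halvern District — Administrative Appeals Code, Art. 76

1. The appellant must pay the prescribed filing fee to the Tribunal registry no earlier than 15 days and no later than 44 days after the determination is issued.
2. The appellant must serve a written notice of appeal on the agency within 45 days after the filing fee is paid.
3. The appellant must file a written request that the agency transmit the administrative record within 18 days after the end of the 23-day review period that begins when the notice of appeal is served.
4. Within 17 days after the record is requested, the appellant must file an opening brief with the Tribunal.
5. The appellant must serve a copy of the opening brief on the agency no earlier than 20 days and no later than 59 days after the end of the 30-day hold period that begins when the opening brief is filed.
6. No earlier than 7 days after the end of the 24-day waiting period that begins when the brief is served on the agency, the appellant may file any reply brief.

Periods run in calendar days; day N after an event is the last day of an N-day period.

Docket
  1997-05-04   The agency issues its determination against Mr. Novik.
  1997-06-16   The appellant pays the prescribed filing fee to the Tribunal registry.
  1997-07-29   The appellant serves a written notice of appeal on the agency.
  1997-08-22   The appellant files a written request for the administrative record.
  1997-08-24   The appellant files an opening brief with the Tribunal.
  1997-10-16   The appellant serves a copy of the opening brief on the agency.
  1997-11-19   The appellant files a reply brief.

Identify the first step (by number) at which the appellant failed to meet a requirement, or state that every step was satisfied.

(1) the permitted window runs from 1997-05-04 + 15 = 1997-05-19 to 1997-05-04 + 44 = 1997-06-17; 1997-06-16 falls inside that range.
(2) due by 1997-06-16 + 45 days = 1997-07-31; completed 1997-07-29, before the deadline.
(3) due by 1997-08-21 + 18 days = 1997-09-08; completed 1997-08-22, before the deadline.
(4) due by 1997-08-22 + 17 days = 1997-09-08; completed 1997-08-24, before the deadline.
(5) the permitted window runs from 1997-09-23 + 20 = 1997-10-13 to 1997-09-23 + 59 = 1997-11-21; done 1997-10-16, which is between those dates.
(6) permitted from 1997-11-09 + 7 days = 1997-11-16 onward; 1997-11-19 is on or after that date.

None — every step was satisfied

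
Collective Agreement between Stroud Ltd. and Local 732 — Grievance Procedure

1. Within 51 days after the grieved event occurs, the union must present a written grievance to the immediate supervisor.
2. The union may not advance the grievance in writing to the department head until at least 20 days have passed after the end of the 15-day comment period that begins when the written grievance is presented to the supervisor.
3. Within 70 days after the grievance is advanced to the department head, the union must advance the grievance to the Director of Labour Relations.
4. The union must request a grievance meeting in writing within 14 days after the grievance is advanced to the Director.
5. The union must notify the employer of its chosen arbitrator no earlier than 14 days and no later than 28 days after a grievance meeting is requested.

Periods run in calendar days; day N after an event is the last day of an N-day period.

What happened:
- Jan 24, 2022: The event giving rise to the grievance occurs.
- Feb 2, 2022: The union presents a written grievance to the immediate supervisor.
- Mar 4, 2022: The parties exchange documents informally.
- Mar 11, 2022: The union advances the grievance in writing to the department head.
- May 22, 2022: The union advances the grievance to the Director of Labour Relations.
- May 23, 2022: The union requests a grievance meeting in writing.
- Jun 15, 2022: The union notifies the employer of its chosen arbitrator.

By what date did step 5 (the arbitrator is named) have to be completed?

Step 5 runs from May 23, 2022, when a grievance meeting is requested. The window is 14–28 days after May 23, 2022; it closes on Jun 20, 2022.

Jun 20, 2022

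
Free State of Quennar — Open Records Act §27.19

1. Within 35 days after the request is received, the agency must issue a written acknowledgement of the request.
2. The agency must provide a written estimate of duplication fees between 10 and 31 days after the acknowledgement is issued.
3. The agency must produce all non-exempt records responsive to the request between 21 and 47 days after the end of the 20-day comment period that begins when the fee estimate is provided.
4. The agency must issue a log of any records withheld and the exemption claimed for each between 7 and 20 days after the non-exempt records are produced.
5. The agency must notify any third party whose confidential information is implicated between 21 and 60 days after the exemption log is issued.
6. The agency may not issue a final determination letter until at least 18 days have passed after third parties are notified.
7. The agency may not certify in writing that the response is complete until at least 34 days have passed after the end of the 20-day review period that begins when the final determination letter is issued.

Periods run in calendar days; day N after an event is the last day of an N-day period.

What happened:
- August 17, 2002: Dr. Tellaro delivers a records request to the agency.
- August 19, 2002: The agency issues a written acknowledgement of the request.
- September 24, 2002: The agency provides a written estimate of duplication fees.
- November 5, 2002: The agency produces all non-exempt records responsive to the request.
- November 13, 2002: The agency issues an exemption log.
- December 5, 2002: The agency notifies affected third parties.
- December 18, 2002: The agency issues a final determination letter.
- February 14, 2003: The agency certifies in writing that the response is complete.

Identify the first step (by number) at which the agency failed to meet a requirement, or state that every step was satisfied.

(1) due by August 17, 2002 + 35 days = September 21, 2002; completed August 19, 2002, before the deadline.
(2) the permitted window runs from August 19, 2002 + 10 = August 29, 2002 to August 19, 2002 + 31 = September 19, 2002; September 24, 2002 is 5 days past the end of the window.
The analysis stops there.

Step 2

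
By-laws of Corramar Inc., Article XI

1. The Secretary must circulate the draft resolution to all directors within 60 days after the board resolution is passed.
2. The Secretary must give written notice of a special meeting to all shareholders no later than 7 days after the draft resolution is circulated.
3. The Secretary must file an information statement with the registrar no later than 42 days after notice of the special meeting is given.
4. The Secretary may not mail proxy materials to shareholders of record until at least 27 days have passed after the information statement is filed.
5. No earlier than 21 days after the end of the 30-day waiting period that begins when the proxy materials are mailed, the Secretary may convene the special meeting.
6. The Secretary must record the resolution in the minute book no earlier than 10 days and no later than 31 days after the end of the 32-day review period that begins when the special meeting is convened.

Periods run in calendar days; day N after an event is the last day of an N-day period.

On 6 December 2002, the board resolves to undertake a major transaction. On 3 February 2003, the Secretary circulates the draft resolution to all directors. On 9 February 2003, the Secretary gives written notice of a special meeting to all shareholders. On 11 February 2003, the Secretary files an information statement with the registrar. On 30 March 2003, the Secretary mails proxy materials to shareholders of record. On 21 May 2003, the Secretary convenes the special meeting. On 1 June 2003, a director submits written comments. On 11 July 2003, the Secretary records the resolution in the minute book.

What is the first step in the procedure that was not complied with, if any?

None — every step was satisfied

Step 1: 60 days after 6 December 2002 (when the board resolution is passed) is 4 February 2003; 3 February 2003 is within that limit.
Step 2: 7 days after 3 February 2003 (when the draft resolution is circulated) is 10 February 2003; completed 9 February 2003, before the deadline.
Step 3: 42 days after 9 February 2003 (when notice of the special meeting is given) is 23 March 2003; done 11 February 2003 — timely.
Step 4: the earliest permitted date is 27 days after 11 February 2003 (when the information statement is filed), i.e. 10 March 2003; done 30 March 2003 — permitted.
Step 5: the earliest permitted date is 21 days after 29 April 2003 (end of the 30-day waiting period, which began when the proxy materials are mailed on 30 March 2003), i.e. 20 May 2003; done 21 May 2003 — permitted.
Step 6: the window is 10–31 days after 22 June 2003 (end of the 32-day review period, which began when the special meeting is convened on 21 May 2003), so 2 July 2003 through 23 July 2003; done 11 July 2003, which is between those dates.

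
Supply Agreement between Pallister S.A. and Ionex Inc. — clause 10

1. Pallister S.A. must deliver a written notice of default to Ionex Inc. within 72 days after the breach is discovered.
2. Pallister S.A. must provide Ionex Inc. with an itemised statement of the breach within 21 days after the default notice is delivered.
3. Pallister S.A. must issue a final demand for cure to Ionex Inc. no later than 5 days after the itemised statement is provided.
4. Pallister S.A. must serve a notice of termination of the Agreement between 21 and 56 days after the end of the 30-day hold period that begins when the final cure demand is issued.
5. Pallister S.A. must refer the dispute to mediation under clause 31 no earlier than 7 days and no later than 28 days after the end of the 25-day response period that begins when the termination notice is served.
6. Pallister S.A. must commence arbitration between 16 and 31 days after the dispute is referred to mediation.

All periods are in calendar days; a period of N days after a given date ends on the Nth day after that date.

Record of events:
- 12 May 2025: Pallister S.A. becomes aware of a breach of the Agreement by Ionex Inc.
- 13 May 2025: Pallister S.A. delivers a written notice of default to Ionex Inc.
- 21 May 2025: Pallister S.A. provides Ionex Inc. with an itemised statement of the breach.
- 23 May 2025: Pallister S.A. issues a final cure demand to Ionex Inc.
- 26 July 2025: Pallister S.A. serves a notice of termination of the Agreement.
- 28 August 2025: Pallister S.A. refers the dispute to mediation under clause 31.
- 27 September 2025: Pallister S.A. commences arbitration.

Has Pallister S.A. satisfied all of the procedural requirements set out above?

Step 1: 72 days after 12 May 2025 (when the breach is discovered) is 23 July 2025; done 13 May 2025 — timely.
Step 2: 21 days after 13 May 2025 (when the default notice is delivered) is 3 June 2025; completed 21 May 2025, before the deadline.
Step 3: 5 days after 21 May 2025 (when the itemised statement is provided) is 26 May 2025; 23 May 2025 is within that limit.
Step 4: the window is 21–56 days after 22 June 2025 (end of the 30-day hold period, which began when the final cure demand is issued on 23 May 2025), so 13 July 2025 through 17 August 2025; done 26 July 2025 — within the window.
Step 5: the window is 7–28 days after 20 August 2025 (end of the 25-day response period, which began when the termination notice is served on 26 July 2025), so 27 August 2025 through 17 September 2025; done 28 August 2025 — within the window.
Step 6: the window is 16–31 days after 28 August 2025 (when the dispute is referred to mediation), so 13 September 2025 through 28 September 2025; done 27 September 2025, which is between those dates.

Yes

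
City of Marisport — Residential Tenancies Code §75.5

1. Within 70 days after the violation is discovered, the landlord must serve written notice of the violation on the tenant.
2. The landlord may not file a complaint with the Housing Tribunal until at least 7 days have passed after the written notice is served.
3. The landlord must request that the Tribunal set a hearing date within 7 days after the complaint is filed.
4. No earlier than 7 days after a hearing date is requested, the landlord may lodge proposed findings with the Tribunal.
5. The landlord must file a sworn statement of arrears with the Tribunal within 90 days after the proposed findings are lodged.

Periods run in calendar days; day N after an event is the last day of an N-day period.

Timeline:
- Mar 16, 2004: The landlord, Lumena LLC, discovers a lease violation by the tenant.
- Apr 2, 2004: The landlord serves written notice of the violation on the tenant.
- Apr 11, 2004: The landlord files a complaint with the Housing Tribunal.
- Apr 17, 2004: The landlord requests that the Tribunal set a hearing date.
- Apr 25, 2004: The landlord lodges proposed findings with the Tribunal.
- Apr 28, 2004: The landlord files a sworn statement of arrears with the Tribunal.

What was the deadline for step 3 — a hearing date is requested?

Step 3 runs from Apr 11, 2004, when the complaint is filed. 7 days after Apr 11, 2004 is Apr 18, 2004.

Apr 18, 2004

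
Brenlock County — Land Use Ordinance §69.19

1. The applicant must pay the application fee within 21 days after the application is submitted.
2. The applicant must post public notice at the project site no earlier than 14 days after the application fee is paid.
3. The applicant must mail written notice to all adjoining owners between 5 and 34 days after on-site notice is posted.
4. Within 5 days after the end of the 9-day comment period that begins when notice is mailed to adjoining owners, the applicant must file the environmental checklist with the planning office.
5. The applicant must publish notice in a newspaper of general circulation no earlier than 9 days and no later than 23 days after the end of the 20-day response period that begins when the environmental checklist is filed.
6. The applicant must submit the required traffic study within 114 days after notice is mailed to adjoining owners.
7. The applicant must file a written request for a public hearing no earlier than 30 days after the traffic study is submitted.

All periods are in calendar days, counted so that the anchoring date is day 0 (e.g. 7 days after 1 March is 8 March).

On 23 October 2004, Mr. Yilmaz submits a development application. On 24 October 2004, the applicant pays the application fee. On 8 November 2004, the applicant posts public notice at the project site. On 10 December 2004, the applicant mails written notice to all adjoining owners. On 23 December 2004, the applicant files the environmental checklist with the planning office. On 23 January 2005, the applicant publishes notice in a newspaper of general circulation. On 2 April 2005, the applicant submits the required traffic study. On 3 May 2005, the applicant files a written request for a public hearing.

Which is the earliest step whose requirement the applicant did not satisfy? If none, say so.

None — every step was satisfied

Step 1: 21 days after 23 October 2004 (when the application is submitted) is 13 November 2004; completed 24 October 2004, before the deadline.
Step 2: the earliest permitted date is 14 days after 24 October 2004 (when the application fee is paid), i.e. 7 November 2004; done 8 November 2004 — permitted.
Step 3: the window is 5–34 days after 8 November 2004 (when on-site notice is posted), so 13 November 2004 through 12 December 2004; 10 December 2004 falls inside that range.
Step 4: 5 days after 19 December 2004 (end of the 9-day comment period, which began when notice is mailed to adjoining owners on 10 December 2004) is 24 December 2004; completed 23 December 2004, before the deadline.
Step 5: the window is 9–23 days after 12 January 2005 (end of the 20-day response period, which began when the environmental checklist is filed on 23 December 2004), so 21 January 2005 through 4 February 2005; done 23 January 2005 — within the window.
Step 6: 114 days after 10 December 2004 (when notice is mailed to adjoining owners) is 3 April 2005; 2 April 2005 is within that limit.
Step 7: the earliest permitted date is 30 days after 2 April 2005 (when the traffic study is submitted), i.e. 2 May 2005; done 3 May 2005, after the minimum wait.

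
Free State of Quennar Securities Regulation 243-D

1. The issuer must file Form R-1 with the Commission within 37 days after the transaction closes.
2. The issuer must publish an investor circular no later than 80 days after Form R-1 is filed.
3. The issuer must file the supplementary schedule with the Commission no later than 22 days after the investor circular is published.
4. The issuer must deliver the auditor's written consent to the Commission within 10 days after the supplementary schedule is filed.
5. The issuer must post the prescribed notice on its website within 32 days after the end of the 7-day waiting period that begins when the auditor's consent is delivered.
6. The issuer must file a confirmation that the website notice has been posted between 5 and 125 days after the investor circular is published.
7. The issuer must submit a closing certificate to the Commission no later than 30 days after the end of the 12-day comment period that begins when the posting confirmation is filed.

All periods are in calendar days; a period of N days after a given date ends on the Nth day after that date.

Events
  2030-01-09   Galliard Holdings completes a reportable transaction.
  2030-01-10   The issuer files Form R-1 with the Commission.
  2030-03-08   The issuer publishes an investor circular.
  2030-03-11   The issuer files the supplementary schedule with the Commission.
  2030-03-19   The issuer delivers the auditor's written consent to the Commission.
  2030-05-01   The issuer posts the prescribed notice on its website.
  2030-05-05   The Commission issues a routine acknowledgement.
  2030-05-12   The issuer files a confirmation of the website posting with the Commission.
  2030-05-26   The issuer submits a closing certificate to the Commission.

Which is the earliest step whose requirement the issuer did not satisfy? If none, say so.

Step 5

Step 1: 37 days after 2030-01-09 (when the transaction closes) is 2030-02-15; done 2030-01-10 — timely.
Step 2: 80 days after 2030-01-10 (when Form R-1 is filed) is 2030-03-31; completed 2030-03-08, before the deadline.
Step 3: 22 days after 2030-03-08 (when the investor circular is published) is 2030-03-30; 2030-03-11 is within that limit.
Step 4: 10 days after 2030-03-11 (when the supplementary schedule is filed) is 2030-03-21; 2030-03-19 is within that limit.
Step 5: 32 days after 2030-03-26 (end of the 7-day waiting period, which began when the auditor's consent is delivered on 2030-03-19) is 2030-04-27; 2030-05-01 misses that deadline by 4 days.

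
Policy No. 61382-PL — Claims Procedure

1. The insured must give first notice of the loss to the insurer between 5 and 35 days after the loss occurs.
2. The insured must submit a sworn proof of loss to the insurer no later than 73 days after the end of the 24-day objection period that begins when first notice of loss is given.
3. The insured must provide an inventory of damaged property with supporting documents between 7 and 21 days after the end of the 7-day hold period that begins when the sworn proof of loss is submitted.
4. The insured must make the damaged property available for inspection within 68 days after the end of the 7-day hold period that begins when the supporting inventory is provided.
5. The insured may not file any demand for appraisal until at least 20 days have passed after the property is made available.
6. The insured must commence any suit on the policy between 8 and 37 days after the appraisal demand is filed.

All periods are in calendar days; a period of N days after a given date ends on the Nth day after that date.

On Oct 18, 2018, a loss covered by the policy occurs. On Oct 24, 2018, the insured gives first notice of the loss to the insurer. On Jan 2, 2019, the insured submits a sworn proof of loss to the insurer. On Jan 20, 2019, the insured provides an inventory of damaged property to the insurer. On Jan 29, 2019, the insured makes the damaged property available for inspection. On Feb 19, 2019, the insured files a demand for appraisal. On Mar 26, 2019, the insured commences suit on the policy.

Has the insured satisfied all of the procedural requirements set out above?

Step 1 — 5 and 35 days from Oct 18, 2018 (when the loss occurs) are Oct 23, 2018 and Nov 22, 2018 respectively; done Oct 24, 2018, which is between those dates.
Step 2 — counting 73 days from Nov 17, 2018 (end of the 24-day objection period, which began when first notice of loss is given on Oct 24, 2018) gives a deadline of Jan 29, 2019; done Jan 2, 2019 — timely.
Step 3 — 7 and 21 days from Jan 9, 2019 (end of the 7-day hold period, which began when the sworn proof of loss is submitted on Jan 2, 2019) are Jan 16, 2019 and Jan 30, 2019 respectively; done Jan 20, 2019, which is between those dates.
Step 4 — counting 68 days from Jan 27, 2019 (end of the 7-day hold period, which began when the supporting inventory is provided on Jan 20, 2019) gives a deadline of Apr 5, 2019; Jan 29, 2019 is within that limit.
Step 5 — must wait 20 days from Jan 29, 2019 (when the property is made available), so not before Feb 18, 2019; done Feb 19, 2019, after the minimum wait.
Step 6 — 8 and 37 days from Feb 19, 2019 (when the appraisal demand is filed) are Feb 27, 2019 and Mar 28, 2019 respectively; done Mar 26, 2019, which is between those dates.

Yes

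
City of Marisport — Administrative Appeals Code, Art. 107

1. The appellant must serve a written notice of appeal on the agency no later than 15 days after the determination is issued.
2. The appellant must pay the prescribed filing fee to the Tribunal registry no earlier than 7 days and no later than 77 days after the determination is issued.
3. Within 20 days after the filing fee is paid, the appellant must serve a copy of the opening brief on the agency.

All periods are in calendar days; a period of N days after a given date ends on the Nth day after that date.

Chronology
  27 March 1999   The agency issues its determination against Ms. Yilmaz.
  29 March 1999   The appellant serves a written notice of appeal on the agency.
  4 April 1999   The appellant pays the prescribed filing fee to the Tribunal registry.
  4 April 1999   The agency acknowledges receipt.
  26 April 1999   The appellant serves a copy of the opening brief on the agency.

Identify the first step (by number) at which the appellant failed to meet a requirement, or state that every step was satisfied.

Step 3

(1) due by 27 March 1999 + 15 days = 11 April 1999; done 29 March 1999 — timely.
(2) the permitted window runs from 27 March 1999 + 7 = 3 April 1999 to 27 March 1999 + 77 = 12 June 1999; done 4 April 1999, which is between those dates.
(3) due by 4 April 1999 + 20 days = 24 April 1999; 26 April 1999 misses that deadline by 2 days.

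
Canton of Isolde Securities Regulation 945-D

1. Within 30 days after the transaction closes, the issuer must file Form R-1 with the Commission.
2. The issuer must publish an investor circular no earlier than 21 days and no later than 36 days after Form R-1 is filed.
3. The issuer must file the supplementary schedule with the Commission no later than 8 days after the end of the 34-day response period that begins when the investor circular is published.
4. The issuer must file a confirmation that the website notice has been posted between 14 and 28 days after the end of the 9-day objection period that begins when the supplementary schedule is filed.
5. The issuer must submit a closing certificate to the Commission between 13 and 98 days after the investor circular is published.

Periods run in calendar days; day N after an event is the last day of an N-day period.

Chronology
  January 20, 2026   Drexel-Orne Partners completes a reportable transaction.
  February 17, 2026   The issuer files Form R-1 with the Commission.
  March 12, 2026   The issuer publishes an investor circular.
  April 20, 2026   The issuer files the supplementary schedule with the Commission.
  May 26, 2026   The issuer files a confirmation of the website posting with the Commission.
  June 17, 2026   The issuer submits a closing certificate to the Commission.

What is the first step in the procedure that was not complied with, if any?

(1) due by January 20, 2026 + 30 days = February 19, 2026; completed February 17, 2026, before the deadline.
(2) the permitted window runs from February 17, 2026 + 21 = March 10, 2026 to February 17, 2026 + 36 = March 25, 2026; done March 12, 2026 — within the window.
(3) due by April 15, 2026 + 8 days = April 23, 2026; done April 20, 2026 — timely.
(4) the permitted window runs from April 29, 2026 + 14 = May 13, 2026 to April 29, 2026 + 28 = May 27, 2026; done May 26, 2026, which is between those dates.
(5) the permitted window runs from March 12, 2026 + 13 = March 25, 2026 to March 12, 2026 + 98 = June 18, 2026; June 17, 2026 falls inside that range.

None — every step was satisfied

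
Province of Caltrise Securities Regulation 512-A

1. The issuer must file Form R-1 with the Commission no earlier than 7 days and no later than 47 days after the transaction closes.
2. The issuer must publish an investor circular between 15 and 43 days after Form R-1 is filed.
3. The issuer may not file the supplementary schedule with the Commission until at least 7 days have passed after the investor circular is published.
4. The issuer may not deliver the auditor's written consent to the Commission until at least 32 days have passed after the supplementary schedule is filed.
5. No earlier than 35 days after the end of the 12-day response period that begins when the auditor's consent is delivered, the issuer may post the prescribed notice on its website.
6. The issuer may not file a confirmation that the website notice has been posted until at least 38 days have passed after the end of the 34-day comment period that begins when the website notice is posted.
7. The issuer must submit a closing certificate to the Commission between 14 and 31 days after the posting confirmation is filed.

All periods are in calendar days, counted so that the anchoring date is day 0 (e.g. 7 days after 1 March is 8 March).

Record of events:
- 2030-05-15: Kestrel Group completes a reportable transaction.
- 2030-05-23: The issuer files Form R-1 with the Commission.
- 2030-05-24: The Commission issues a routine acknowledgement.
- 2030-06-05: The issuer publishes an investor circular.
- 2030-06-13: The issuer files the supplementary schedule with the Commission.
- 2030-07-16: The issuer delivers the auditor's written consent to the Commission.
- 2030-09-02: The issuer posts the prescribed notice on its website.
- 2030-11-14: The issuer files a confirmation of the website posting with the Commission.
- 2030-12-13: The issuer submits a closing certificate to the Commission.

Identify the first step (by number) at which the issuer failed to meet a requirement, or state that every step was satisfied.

(1) the permitted window runs from 2030-05-15 + 7 = 2030-05-22 to 2030-05-15 + 47 = 2030-07-01; done 2030-05-23 — within the window.
(2) the permitted window runs from 2030-05-23 + 15 = 2030-06-07 to 2030-05-23 + 43 = 2030-07-05; done 2030-06-05 — 2 days before the window opened.
No need to go further; step 2 was not satisfied.

Step 2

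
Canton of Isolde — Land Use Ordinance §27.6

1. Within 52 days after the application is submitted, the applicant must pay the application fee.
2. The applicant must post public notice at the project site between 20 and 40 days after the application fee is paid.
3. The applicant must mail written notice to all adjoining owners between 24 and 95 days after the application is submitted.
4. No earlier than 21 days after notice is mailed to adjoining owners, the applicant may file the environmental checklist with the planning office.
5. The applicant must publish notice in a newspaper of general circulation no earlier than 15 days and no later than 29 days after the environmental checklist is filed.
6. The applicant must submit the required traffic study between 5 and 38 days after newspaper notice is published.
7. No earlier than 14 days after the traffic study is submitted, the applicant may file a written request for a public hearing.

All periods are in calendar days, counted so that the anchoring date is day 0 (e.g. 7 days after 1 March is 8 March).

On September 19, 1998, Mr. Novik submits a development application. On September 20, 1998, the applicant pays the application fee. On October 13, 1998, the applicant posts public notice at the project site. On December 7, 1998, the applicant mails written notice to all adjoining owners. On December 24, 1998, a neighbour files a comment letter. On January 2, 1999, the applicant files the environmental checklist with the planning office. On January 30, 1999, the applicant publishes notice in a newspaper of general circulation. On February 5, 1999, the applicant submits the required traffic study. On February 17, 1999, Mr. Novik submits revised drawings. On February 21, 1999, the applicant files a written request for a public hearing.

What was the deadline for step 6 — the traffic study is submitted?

Step 6 runs from January 30, 1999, when newspaper notice is published. The window is 5–38 days after January 30, 1999; it closes on March 9, 1999.

March 9, 1999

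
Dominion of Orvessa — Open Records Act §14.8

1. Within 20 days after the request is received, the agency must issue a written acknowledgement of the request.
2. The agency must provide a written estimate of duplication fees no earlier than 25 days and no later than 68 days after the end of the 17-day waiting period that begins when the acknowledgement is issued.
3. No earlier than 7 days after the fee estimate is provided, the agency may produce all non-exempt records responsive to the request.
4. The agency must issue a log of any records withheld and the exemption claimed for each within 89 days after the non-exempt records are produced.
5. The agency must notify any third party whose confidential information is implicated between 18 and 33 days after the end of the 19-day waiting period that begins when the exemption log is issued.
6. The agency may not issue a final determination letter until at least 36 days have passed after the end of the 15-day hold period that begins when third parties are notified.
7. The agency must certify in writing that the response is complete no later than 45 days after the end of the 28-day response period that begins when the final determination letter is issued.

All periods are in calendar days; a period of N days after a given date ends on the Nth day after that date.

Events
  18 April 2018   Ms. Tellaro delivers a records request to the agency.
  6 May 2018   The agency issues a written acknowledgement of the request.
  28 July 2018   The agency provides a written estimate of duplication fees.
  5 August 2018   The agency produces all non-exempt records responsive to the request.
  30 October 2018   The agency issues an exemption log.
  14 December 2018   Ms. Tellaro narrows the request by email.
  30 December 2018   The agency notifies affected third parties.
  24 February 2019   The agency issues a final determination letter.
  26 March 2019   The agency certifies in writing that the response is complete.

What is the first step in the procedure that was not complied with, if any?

Step 1 — counting 20 days from 18 April 2018 (when the request is received) gives a deadline of 8 May 2018; completed 6 May 2018, before the deadline.
Step 2 — 25 and 68 days from 23 May 2018 (end of the 17-day waiting period, which began when the acknowledgement is issued on 6 May 2018) are 17 June 2018 and 30 July 2018 respectively; 28 July 2018 falls inside that range.
Step 3 — must wait 7 days from 28 July 2018 (when the fee estimate is provided), so not before 4 August 2018; done 5 August 2018, after the minimum wait.
Step 4 — counting 89 days from 5 August 2018 (when the non-exempt records are produced) gives a deadline of 2 November 2018; completed 30 October 2018, before the deadline.
Step 5 — 18 and 33 days from 18 November 2018 (end of the 19-day waiting period, which began when the exemption log is issued on 30 October 2018) are 6 December 2018 and 21 December 2018 respectively; 30 December 2018 is 9 days past the end of the window.
That is the first point of non-compliance.

Step 5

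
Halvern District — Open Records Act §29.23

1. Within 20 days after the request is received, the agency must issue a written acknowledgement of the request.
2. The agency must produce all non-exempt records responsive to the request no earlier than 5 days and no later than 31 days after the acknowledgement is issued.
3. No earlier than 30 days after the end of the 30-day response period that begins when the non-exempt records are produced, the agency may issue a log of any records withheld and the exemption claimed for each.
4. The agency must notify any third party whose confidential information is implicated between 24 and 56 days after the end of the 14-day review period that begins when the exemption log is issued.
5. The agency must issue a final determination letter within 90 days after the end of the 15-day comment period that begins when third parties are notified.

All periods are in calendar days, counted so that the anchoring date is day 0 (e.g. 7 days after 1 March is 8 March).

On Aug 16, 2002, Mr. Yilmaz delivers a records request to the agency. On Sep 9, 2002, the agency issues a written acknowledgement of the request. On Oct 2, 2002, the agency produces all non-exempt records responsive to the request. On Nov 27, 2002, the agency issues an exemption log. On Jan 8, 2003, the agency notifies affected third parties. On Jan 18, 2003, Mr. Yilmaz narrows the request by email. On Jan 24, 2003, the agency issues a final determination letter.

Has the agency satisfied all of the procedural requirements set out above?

Step 1 — counting 20 days from Aug 16, 2002 (when the request is received) gives a deadline of Sep 5, 2002; not done until Sep 9, 2002, 4 days after the deadline.

No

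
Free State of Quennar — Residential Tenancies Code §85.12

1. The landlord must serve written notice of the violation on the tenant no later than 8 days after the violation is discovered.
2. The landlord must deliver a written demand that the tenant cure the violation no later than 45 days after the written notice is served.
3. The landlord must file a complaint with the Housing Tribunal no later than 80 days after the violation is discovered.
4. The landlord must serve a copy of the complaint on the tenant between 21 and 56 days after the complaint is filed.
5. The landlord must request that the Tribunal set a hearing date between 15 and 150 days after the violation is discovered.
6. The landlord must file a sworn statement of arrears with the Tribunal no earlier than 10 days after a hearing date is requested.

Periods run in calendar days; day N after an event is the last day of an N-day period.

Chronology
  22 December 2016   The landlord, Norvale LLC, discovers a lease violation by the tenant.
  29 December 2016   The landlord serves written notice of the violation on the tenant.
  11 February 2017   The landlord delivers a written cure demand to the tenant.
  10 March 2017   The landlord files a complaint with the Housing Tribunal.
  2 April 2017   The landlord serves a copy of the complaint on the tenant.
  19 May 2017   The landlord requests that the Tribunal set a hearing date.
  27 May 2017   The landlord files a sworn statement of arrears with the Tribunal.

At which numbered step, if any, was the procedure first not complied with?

Step 6

(1) due by 22 December 2016 + 8 days = 30 December 2016; done 29 December 2016 — timely.
(2) due by 29 December 2016 + 45 days = 12 February 2017; 11 February 2017 is within that limit.
(3) due by 22 December 2016 + 80 days = 12 March 2017; completed 10 March 2017, before the deadline.
(4) the permitted window runs from 10 March 2017 + 21 = 31 March 2017 to 10 March 2017 + 56 = 5 May 2017; done 2 April 2017, which is between those dates.
(5) the permitted window runs from 22 December 2016 + 15 = 6 January 2017 to 22 December 2016 + 150 = 21 May 2017; done 19 May 2017 — within the window.
(6) permitted from 19 May 2017 + 10 days = 29 May 2017 onward; acted on 27 May 2017, 2 days prematurely.
The procedure was therefore not followed at step 6.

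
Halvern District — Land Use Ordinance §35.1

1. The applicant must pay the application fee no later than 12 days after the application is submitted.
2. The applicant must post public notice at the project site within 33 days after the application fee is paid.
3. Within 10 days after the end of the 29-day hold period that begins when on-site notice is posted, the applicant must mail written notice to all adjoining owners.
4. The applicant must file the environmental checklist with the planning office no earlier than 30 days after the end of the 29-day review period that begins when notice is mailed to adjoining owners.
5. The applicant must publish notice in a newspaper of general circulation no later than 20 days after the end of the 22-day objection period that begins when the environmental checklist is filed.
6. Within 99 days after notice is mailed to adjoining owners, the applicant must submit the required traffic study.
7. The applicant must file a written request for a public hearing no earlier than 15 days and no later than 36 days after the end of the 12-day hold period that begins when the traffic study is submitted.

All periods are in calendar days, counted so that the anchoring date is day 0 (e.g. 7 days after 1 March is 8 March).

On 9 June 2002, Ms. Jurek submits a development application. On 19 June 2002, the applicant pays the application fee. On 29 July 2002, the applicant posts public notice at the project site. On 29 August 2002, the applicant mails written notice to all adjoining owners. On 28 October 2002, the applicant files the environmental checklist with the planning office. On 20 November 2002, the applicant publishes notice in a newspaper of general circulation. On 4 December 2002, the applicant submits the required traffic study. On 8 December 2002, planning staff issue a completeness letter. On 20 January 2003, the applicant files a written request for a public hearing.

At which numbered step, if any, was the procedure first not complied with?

Step 2

Step 1 — counting 12 days from 9 June 2002 (when the application is submitted) gives a deadline of 21 June 2002; done 19 June 2002 — timely.
Step 2 — counting 33 days from 19 June 2002 (when the application fee is paid) gives a deadline of 22 July 2002; not done until 29 July 2002, 7 days after the deadline.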